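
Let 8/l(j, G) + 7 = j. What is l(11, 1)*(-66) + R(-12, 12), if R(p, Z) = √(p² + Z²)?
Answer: -132 + 12*√2 ≈ -115.03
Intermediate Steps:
l(j, G) = 8/(-7 + j)
R(p, Z) = √(Z² + p²)
l(11, 1)*(-66) + R(-12, 12) = (8/(-7 + 11))*(-66) + √(12² + (-12)²) = (8/4)*(-66) + √(144 + 144) = (8*(¼))*(-66) + √288 = 2*(-66) + 12*√2 = -132 + 12*√2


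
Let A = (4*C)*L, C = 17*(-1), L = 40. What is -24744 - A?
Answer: -22024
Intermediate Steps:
C = -17
A = -2720 (A = (4*(-17))*40 = -68*40 = -2720)
-24744 - A = -24744 - 1*(-2720) = -24744 + 2720 = -22024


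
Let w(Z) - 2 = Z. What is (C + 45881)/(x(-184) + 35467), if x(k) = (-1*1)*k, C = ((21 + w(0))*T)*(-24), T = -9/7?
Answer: 326135/249557 ≈ 1.3069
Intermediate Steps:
w(Z) = 2 + Z
T = -9/7 (T = -9*1/7 = -9/7 ≈ -1.2857)
C = 4968/7 (C = ((21 + (2 + 0))*(-9/7))*(-24) = ((21 + 2)*(-9/7))*(-24) = (23*(-9/7))*(-24) = -207/7*(-24) = 4968/7 ≈ 709.71)
x(k) = -k
(C + 45881)/(x(-184) + 35467) = (4968/7 + 45881)/(-1*(-184) + 35467) = 326135/(7*(184 + 35467)) = (326135/7)/35651 = (326135/7)*(1/35651) = 326135/249557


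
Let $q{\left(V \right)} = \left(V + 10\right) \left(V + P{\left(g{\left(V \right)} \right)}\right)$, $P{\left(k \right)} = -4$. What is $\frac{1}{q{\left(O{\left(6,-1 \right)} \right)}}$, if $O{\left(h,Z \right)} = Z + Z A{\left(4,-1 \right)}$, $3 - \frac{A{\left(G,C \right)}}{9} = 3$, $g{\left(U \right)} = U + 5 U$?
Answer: $- \frac{1}{45} \approx -0.022222$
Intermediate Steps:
$g{\left(U \right)} = 6 U$
$A{\left(G,C \right)} = 0$ ($A{\left(G,C \right)} = 27 - 27 = 0$)
$O{\left(h,Z \right)} = Z$ ($O{\left(h,Z \right)} = Z + Z 0 = Z + 0 = Z$)
$q{\left(V \right)} = \left(-4 + V\right) \left(10 + V\right)$ ($q{\left(V \right)} = \left(V + 10\right) \left(V - 4\right) = \left(10 + V\right) \left(-4 + V\right) = \left(-4 + V\right) \left(10 + V\right)$)
$\frac{1}{q{\left(O{\left(6,-1 \right)} \right)}} = \frac{1}{-40 + \left(-1\right)^{2} + 6 \left(-1\right)} = \frac{1}{-40 + 1 - 6} = \frac{1}{-45} = - \frac{1}{45}$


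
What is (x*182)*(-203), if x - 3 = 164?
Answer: -6169982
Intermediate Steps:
x = 167 (x = 3 + 164 = 167)
(x*182)*(-203) = (167*182)*(-203) = 30394*(-203) = -6169982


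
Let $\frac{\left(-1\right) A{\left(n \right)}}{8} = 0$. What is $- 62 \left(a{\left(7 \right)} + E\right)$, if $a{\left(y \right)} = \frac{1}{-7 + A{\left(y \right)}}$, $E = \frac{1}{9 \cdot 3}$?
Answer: $\frac{1240}{189} \approx 6.5608$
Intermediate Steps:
$A{\left(n \right)} = 0$ ($A{\left(n \right)} = \left(-8\right) 0 = 0$)
$E = \frac{1}{27} \approx 0.037037$
$a{\left(y \right)} = - \frac{1}{7}$ ($a{\left(y \right)} = \frac{1}{-7 + 0} = \frac{1}{-7} = - \frac{1}{7}$)
$- 62 \left(a{\left(7 \right)} + E\right) = - 62 \left(- \frac{1}{7} + \frac{1}{27}\right) = \left(-62\right) \left(- \frac{20}{189}\right) = \frac{1240}{189}$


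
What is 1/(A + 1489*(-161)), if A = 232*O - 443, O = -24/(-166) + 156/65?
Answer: -415/99426388 ≈ -4.1739e-6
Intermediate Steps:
O = 1056/415 (O = -24*(-1/166) + 156*(1/65) = 12/83 + 12/5 = 1056/415 ≈ 2.5446)
A = 61147/415 (A = 232*(1056/415) - 443 = 244992/415 - 443 = 61147/415 ≈ 147.34)
1/(A + 1489*(-161)) = 1/(61147/415 + 1489*(-161)) = 1/(61147/415 - 239729) = 1/(-99426388/415) = -415/99426388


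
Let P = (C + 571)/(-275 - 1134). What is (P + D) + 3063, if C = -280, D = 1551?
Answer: 6500835/1409 ≈ 4613.8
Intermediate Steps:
P = -291/1409 (P = (-280 + 571)/(-275 - 1134) = 291/(-1409) = 291*(-1/1409) = -291/1409 ≈ -0.20653)
(P + D) + 3063 = (-291/1409 + 1551) + 3063 = 2185068/1409 + 3063 = 6500835/1409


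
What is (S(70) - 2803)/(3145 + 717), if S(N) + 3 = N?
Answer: -1368/1931 ≈ -0.70844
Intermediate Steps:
S(N) = -3 + N
(S(70) - 2803)/(3145 + 717) = ((-3 + 70) - 2803)/(3145 + 717) = (67 - 2803)/3862 = -2736*1/3862 = -1368/1931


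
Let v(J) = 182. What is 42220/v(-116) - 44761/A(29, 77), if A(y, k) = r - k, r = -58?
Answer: 6923101/12285 ≈ 563.54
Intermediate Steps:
A(y, k) = -58 - k
42220/v(-116) - 44761/A(29, 77) = 42220/182 - 44761/(-58 - 1*77) = 42220*(1/182) - 44761/(-58 - 77) = 21110/91 - 44761/(-135) = 21110/91 - 44761*(-1/135) = 21110/91 + 44761/135 = 6923101/12285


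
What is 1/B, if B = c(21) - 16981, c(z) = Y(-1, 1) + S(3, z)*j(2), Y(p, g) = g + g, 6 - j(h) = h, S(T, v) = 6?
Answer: -1/16955 ≈ -5.8980e-5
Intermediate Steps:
j(h) = 6 - h
Y(p, g) = 2*g
c(z) = 26 (c(z) = 2*1 + 6*(6 - 1*2) = 2 + 6*(6 - 2) = 2 + 6*4 = 2 + 24 = 26)
B = -16955 (B = 26 - 16981 = -16955)
1/B = 1/(-16955) = -1/16955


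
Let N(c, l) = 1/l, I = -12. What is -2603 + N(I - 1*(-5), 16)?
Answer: -41647/16 ≈ -2602.9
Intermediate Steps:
-2603 + N(I - 1*(-5), 16) = -2603 + 1/16 = -41647/16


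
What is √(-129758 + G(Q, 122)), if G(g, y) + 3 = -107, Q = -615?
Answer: 2*I*√32467 ≈ 360.37*I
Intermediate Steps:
G(g, y) = -110 (G(g, y) = -3 - 107 = -110)
√(-129758 + G(Q, 122)) = √(-129758 - 110) = √(-129868) = 2*I*√32467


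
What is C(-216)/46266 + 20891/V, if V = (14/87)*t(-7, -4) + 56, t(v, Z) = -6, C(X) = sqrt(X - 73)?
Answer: 605839/1596 + 17*I/46266 ≈ 379.6 + 0.00036744*I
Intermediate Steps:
C(X) = sqrt(-73 + X)
V = 1596/29 (V = (14/87)*(-6) + 56 = -28/29 + 56 = 1596/29 ≈ 55.034)
C(-216)/46266 + 20891/V = sqrt(-73 - 216)/46266 + 20891/(1596/29) = sqrt(-289)*(1/46266) + 20891*(29/1596) = (17*I)*(1/46266) + 605839/1596 = 17*I/46266 + 605839/1596 = 605839/1596 + 17*I/46266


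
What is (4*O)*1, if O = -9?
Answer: -36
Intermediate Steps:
(4*O)*1 = (4*(-9))*1 = -36*1 = -36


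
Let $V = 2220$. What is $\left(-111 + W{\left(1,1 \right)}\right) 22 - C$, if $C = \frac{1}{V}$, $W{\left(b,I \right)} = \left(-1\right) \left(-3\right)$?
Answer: $- \frac{5274721}{2220} \approx -2376.0$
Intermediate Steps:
$W{\left(b,I \right)} = 3$
$C = \frac{1}{2220} \approx 0.00045045$
$\left(-111 + W{\left(1,1 \right)}\right) 22 - C = \left(-111 + 3\right) 22 - \frac{1}{2220} = \left(-108\right) 22 - \frac{1}{2220} = -2376 - \frac{1}{2220} = - \frac{5274721}{2220}$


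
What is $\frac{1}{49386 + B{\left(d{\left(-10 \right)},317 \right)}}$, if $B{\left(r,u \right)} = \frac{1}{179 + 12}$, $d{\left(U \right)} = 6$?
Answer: $\frac{191}{9432727} \approx 2.0249 \cdot 10^{-5}$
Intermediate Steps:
$B{\left(r,u \right)} = \frac{1}{191}$
$\frac{1}{49386 + B{\left(d{\left(-10 \right)},317 \right)}} = \frac{1}{49386 + \frac{1}{191}} = \frac{1}{\frac{9432727}{191}} = \frac{191}{9432727}$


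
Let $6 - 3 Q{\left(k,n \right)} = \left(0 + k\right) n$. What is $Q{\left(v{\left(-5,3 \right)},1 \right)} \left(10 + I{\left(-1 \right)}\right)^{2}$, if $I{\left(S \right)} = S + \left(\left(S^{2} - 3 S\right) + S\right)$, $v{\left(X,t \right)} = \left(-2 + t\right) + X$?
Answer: $480$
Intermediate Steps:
$v{\left(X,t \right)} = -2 + X + t$
$I{\left(S \right)} = S^{2} - S$ ($I{\left(S \right)} = S + \left(S^{2} - 2 S\right) = S^{2} - S$)
$Q{\left(k,n \right)} = 2 - \frac{k n}{3}$ ($Q{\left(k,n \right)} = 2 - \frac{\left(0 + k\right) n}{3} = 2 - \frac{k n}{3}$)
$Q{\left(v{\left(-5,3 \right)},1 \right)} \left(10 + I{\left(-1 \right)}\right)^{2} = \left(2 - \frac{1}{3} \left(-2 - 5 + 3\right) 1\right) \left(10 - \left(-1 - 1\right)\right)^{2} = \left(2 - \left(- \frac{4}{3}\right) 1\right) \left(10 - -2\right)^{2} = \left(2 + \frac{4}{3}\right) \left(10 + 2\right)^{2} = \frac{10 \cdot 12^{2}}{3} = \frac{10}{3} \cdot 144 = 480$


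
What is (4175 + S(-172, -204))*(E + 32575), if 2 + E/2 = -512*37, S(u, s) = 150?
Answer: -22996025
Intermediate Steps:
E = -37892 (E = -4 + 2*(-512*37) = -4 + 2*(-18944) = -4 - 37888 = -37892)
(4175 + S(-172, -204))*(E + 32575) = (4175 + 150)*(-37892 + 32575) = 4325*(-5317) = -22996025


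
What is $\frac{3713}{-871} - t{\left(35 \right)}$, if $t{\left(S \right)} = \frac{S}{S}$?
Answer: $- \frac{4584}{871} \approx -5.2629$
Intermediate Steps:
$t{\left(S \right)} = 1$
$\frac{3713}{-871} - t{\left(35 \right)} = \frac{3713}{-871} - 1 = 3713 \left(- \frac{1}{871}\right) - 1 = - \frac{3713}{871} - 1 = - \frac{4584}{871}$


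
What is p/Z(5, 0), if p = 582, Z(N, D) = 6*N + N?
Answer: 582/35 ≈ 16.629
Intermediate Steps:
Z(N, D) = 7*N
p/Z(5, 0) = 582/((7*5)) = 582/35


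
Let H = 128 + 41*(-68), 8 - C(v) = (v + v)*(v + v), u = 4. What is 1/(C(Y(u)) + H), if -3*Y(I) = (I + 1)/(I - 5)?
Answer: -9/23968 ≈ -0.00037550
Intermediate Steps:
Y(I) = -(1 + I)/(3*(-5 + I)) (Y(I) = -(I + 1)/(3*(I - 5)) = -(1 + I)/(3*(-5 + I)))
C(v) = 8 - 4*v² (C(v) = 8 - (v + v)*(v + v) = 8 - 2*v*2*v = 8 - 4*v²)
H = -2660 (H = 128 - 2788 = -2660)
1/(C(Y(u)) + H) = 1/((8 - 4*(-1 - 1*4)²/(9*(-5 + 4)²)) - 2660) = 1/((8 - 4*(-1 - 4)²/9) - 2660) = 1/((8 - 4*((⅓)*(-1)*(-5))²) - 2660) = 1/((8 - 4*(5/3)²) - 2660) = 1/((8 - 4*25/9) - 2660) = 1/((8 - 100/9) - 2660) = 1/(-28/9 - 2660) = 1/(-23968/9) = -9/23968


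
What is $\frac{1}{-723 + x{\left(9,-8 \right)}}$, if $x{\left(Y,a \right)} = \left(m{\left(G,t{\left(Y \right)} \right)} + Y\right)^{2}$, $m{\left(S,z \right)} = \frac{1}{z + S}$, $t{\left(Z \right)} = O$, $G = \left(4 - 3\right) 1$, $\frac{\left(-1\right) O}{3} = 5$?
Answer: $- \frac{196}{126083} \approx -0.0015545$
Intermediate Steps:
$O = -15$ ($O = \left(-3\right) 5 = -15$)
$G = 1$ ($G = 1 \cdot 1 = 1$)
$t{\left(Z \right)} = -15$
$m{\left(S,z \right)} = \frac{1}{S + z}$
$x{\left(Y,a \right)} = \left(- \frac{1}{14} + Y\right)^{2}$ ($x{\left(Y,a \right)} = \left(\frac{1}{1 - 15} + Y\right)^{2} = \left(\frac{1}{-14} + Y\right)^{2} = \left(- \frac{1}{14} + Y\right)^{2}$)
$\frac{1}{-723 + x{\left(9,-8 \right)}} = \frac{1}{-723 + \frac{\left(-1 + 14 \cdot 9\right)^{2}}{196}} = \frac{1}{-723 + \frac{\left(-1 + 126\right)^{2}}{196}} = \frac{1}{-723 + \frac{125^{2}}{196}} = \frac{1}{-723 + \frac{1}{196} \cdot 15625} = \frac{1}{-723 + \frac{15625}{196}} = \frac{1}{- \frac{126083}{196}} = - \frac{196}{126083}$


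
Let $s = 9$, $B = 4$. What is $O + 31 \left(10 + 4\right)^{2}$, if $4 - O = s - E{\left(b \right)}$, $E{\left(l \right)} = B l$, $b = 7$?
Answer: $6099$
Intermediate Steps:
$E{\left(l \right)} = 4 l$
$O = 23$ ($O = 4 - \left(9 - 4 \cdot 7\right) = 4 - \left(9 - 28\right) = 4 - -19 = 4 + 19 = 23$)
$O + 31 \left(10 + 4\right)^{2} = 23 + 31 \left(10 + 4\right)^{2} = 23 + 31 \cdot 14^{2} = 23 + 31 \cdot 196 = 23 + 6076 = 6099$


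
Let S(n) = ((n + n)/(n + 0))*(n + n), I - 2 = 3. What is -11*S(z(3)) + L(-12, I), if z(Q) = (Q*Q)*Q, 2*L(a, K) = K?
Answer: -2371/2 ≈ -1185.5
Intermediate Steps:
I = 5 (I = 2 + 3 = 5)
L(a, K) = K/2
z(Q) = Q³ (z(Q) = Q²*Q = Q³)
S(n) = 4*n (S(n) = ((2*n)/n)*(2*n) = 2*(2*n) = 4*n)
-11*S(z(3)) + L(-12, I) = -44*3³ + (½)*5 = -44*27 + 5/2 = -11*108 + 5/2 = -1188 + 5/2 = -2371/2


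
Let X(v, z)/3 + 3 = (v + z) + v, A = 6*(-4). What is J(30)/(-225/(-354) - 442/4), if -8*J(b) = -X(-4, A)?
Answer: 885/7408 ≈ 0.11947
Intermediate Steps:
A = -24
X(v, z) = -9 + 3*z + 6*v (X(v, z) = -9 + 3*((v + z) + v) = -9 + 3*(z + 2*v) = -9 + (3*z + 6*v) = -9 + 3*z + 6*v)
J(b) = -105/8 (J(b) = -(-1)*(-9 + 3*(-24) + 6*(-4))/8 = -(-1)*(-9 - 72 - 24)/8 = -(-1)*(-105)/8 = -1/8*105 = -105/8)
J(30)/(-225/(-354) - 442/4) = -105/(8*(-225/(-354) - 442/4)) = -105/(8*(-225*(-1/354) - 442*1/4)) = -105/(8*(75/118 - 221/2)) = -105/(8*(-6482/59)) = -105/8*(-59/6482) = 885/7408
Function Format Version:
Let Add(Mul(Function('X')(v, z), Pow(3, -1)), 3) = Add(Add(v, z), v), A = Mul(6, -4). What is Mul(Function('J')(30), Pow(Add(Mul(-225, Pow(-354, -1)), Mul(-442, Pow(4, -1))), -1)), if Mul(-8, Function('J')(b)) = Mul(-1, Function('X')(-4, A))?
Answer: Rational(885, 7408) ≈ 0.11947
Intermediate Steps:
A = -24
Function('X')(v, z) = Add(-9, Mul(3, z), Mul(6, v)) (Function('X')(v, z) = Add(-9, Mul(3, Add(Add(v, z), v))) = Add(-9, Mul(3, Add(z, Mul(2, v)))) = Add(-9, Add(Mul(3, z), Mul(6, v))) = Add(-9, Mul(3, z), Mul(6, v)))
Function('J')(b) = Rational(-105, 8) (Function('J')(b) = Mul(Rational(-1, 8), Mul(-1, Add(-9, Mul(3, -24), Mul(6, -4)))) = Mul(Rational(-1, 8), Mul(-1, Add(-9, -72, -24))) = Mul(Rational(-1, 8), Mul(-1, -105)) = Mul(Rational(-1, 8), 105) = Rational(-105, 8))
Mul(Function('J')(30), Pow(Add(Mul(-225, Pow(-354, -1)), Mul(-442, Pow(4, -1))), -1)) = Mul(Rational(-105, 8), Pow(Add(Mul(-225, Pow(-354, -1)), Mul(-442, Pow(4, -1))), -1)) = Mul(Rational(-105, 8), Pow(Add(Mul(-225, Rational(-1, 354)), Mul(-442, Rational(1, 4))), -1)) = Mul(Rational(-105, 8), Pow(Add(Rational(75, 118), Rational(-221, 2)), -1)) = Mul(Rational(-105, 8), Pow(Rational(-6482, 59), -1)) = Mul(Rational(-105, 8), Rational(-59, 6482)) = Rational(885, 7408)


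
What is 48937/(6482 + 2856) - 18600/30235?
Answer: 37312097/8066698 ≈ 4.6255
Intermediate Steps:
48937/(6482 + 2856) - 18600/30235 = 48937/9338 - 18600*1/30235 = 48937*(1/9338) - 3720/6047 = 6991/1334 - 3720/6047 = 37312097/8066698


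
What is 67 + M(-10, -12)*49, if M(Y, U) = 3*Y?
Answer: -1403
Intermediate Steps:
67 + M(-10, -12)*49 = 67 + (3*(-10))*49 = 67 - 30*49 = 67 - 1470 = -1403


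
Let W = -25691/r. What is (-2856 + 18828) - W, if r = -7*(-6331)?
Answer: 707856815/44317 ≈ 15973.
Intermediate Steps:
r = 44317
W = -25691/44317 ≈ -0.57971
(-2856 + 18828) - W = (-2856 + 18828) - 1*(-25691/44317) = 15972 + 25691/44317 = 707856815/44317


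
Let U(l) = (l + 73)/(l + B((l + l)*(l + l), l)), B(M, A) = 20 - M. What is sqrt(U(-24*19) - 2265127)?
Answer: I*sqrt(392163449089607465)/416090 ≈ 1505.0*I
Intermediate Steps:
U(l) = (73 + l)/(20 + l - 4*l**2) (U(l) = (l + 73)/(l + (20 - (l + l)*(l + l))) = (73 + l)/(l + (20 - 2*l*2*l)) = (73 + l)/(l + (20 - 4*l**2)) = (73 + l)/(20 + l - 4*l**2))
sqrt(U(-24*19) - 2265127) = sqrt((73 - 24*19)/(20 - 24*19 - 4*(-24*19)**2) - 2265127) = sqrt((73 - 456)/(20 - 456 - 4*(-456)**2) - 2265127) = sqrt(-383/(20 - 456 - 4*207936) - 2265127) = sqrt(-383/(20 - 456 - 831744) - 2265127) = sqrt(-383/(-832180) - 2265127) = sqrt(-1/832180*(-383) - 2265127) = sqrt(383/832180 - 2265127) = sqrt(-1884993386477/832180) = I*sqrt(392163449089607465)/416090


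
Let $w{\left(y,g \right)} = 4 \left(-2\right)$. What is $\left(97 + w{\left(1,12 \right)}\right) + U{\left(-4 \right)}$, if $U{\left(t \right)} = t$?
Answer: $85$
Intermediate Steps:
$w{\left(y,g \right)} = -8$
$\left(97 + w{\left(1,12 \right)}\right) + U{\left(-4 \right)} = \left(97 - 8\right) - 4 = 89 - 4 = 85$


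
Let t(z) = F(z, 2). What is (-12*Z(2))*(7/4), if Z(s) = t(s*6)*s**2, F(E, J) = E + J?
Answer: -1176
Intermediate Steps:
t(z) = 2 + z (t(z) = z + 2 = 2 + z)
Z(s) = s**2*(2 + 6*s) (Z(s) = (2 + s*6)*s**2 = (2 + 6*s)*s**2 = s**2*(2 + 6*s))
(-12*Z(2))*(7/4) = (-12*2**2*(2 + 6*2))*(7/4) = (-48*(2 + 12))*(7*(1/4)) = -48*14*(7/4) = -12*56*(7/4) = -672*7/4 = -1176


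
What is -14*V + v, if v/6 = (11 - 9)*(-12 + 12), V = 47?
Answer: -658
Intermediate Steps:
v = 0 (v = 6*((11 - 9)*(-12 + 12)) = 6*(2*0) = 6*0 = 0)
-14*V + v = -14*47 + 0 = -658 + 0 = -658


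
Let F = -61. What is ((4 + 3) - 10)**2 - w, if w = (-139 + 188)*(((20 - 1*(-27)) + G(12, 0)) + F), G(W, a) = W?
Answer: 107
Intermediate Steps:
w = -98 (w = (-139 + 188)*(((20 - 1*(-27)) + 12) - 61) = 49*(((20 + 27) + 12) - 61) = 49*((47 + 12) - 61) = 49*(59 - 61) = 49*(-2) = -98)
((4 + 3) - 10)**2 - w = ((4 + 3) - 10)**2 - 1*(-98) = (7 - 10)**2 + 98 = (-3)**2 + 98 = 9 + 98 = 107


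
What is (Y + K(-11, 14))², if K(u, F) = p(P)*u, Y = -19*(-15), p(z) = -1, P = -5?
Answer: 87616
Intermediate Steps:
Y = 285
K(u, F) = -u
(Y + K(-11, 14))² = (285 - 1*(-11))² = (285 + 11)² = 296² = 87616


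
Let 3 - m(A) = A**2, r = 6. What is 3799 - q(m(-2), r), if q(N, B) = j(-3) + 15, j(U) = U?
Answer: 3787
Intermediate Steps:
m(A) = 3 - A**2
q(N, B) = 12 (q(N, B) = -3 + 15 = 12)
3799 - q(m(-2), r) = 3799 - 1*12 = 3799 - 12 = 3787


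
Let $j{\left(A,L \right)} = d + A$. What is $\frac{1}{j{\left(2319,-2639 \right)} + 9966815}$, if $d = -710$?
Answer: $\frac{1}{9968424} \approx 1.0032 \cdot 10^{-7}$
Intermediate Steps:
$j{\left(A,L \right)} = -710 + A$
$\frac{1}{j{\left(2319,-2639 \right)} + 9966815} = \frac{1}{\left(-710 + 2319\right) + 9966815} = \frac{1}{1609 + 9966815} = \frac{1}{9968424}$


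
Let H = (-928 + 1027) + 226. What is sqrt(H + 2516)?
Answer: sqrt(2841) ≈ 53.301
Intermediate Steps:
H = 325 (H = 99 + 226 = 325)
sqrt(H + 2516) = sqrt(325 + 2516) = sqrt(2841)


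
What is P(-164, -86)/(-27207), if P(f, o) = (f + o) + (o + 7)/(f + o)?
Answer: 20807/2267250 ≈ 0.0091772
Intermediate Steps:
P(f, o) = f + o + (7 + o)/(f + o) (P(f, o) = (f + o) + (7 + o)/(f + o) = f + o + (7 + o)/(f + o))
P(-164, -86)/(-27207) = ((7 - 86 + (-164)**2 + (-86)**2 + 2*(-164)*(-86))/(-164 - 86))/(-27207) = ((7 - 86 + 26896 + 7396 + 28208)/(-250))*(-1/27207) = -1/250*62421*(-1/27207) = -62421/250*(-1/27207) = 20807/2267250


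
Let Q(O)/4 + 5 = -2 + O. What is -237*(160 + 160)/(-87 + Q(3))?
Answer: 75840/103 ≈ 736.31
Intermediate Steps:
Q(O) = -28 + 4*O (Q(O) = -20 + 4*(-2 + O) = -20 + (-8 + 4*O) = -28 + 4*O)
-237*(160 + 160)/(-87 + Q(3)) = -237*(160 + 160)/(-87 + (-28 + 4*3)) = -75840/(-87 + (-28 + 12)) = -75840/(-87 - 16) = -75840/(-103) = -75840*(-1)/103 = -237*(-320/103) = 75840/103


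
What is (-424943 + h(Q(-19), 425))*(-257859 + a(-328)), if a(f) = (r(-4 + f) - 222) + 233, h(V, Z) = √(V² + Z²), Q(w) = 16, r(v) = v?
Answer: 109711783740 - 258180*√180881 ≈ 1.0960e+11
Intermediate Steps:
a(f) = 7 + f (a(f) = ((-4 + f) - 222) + 233 = (-226 + f) + 233 = 7 + f)
(-424943 + h(Q(-19), 425))*(-257859 + a(-328)) = (-424943 + √(16² + 425²))*(-257859 + (7 - 328)) = (-424943 + √(256 + 180625))*(-257859 - 321) = (-424943 + √180881)*(-258180) = 109711783740 - 258180*√180881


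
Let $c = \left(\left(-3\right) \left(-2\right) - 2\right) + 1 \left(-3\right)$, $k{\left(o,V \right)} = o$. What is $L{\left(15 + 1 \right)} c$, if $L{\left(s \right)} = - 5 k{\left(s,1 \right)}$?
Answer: $-80$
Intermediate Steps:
$c = 1$ ($c = \left(6 - 2\right) - 3 = 4 - 3 = 1$)
$L{\left(s \right)} = - 5 s$
$L{\left(15 + 1 \right)} c = - 5 \left(15 + 1\right) 1 = \left(-5\right) 16 \cdot 1 = \left(-80\right) 1 = -80$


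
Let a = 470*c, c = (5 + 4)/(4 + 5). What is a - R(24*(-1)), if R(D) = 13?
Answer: 457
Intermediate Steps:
c = 1 (c = 9/9 = 9*(1/9) = 1)
a = 470 (a = 470*1 = 470)
a - R(24*(-1)) = 470 - 1*13 = 470 - 13 = 457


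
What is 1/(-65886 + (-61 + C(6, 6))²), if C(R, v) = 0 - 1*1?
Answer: -1/62042 ≈ -1.6118e-5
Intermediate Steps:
C(R, v) = -1 (C(R, v) = 0 - 1 = -1)
1/(-65886 + (-61 + C(6, 6))²) = 1/(-65886 + (-61 - 1)²) = 1/(-65886 + (-62)²) = 1/(-65886 + 3844) = 1/(-62042) = -1/62042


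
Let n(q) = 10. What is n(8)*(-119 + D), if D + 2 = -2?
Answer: -1230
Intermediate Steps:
D = -4 (D = -2 - 2 = -4)
n(8)*(-119 + D) = 10*(-119 - 4) = 10*(-123) = -1230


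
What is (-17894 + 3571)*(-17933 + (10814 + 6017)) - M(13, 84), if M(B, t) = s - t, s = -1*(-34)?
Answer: 15783996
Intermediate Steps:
s = 34
M(B, t) = 34 - t
(-17894 + 3571)*(-17933 + (10814 + 6017)) - M(13, 84) = (-17894 + 3571)*(-17933 + (10814 + 6017)) - (34 - 1*84) = -14323*(-17933 + 16831) - (34 - 84) = -14323*(-1102) - 1*(-50) = 15783946 + 50 = 15783996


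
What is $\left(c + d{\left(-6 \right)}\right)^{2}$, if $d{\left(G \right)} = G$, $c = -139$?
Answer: $21025$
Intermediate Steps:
$\left(c + d{\left(-6 \right)}\right)^{2} = \left(-139 - 6\right)^{2} = \left(-145\right)^{2} = 21025$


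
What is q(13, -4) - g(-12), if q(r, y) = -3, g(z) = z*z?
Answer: -147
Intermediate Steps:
g(z) = z²
q(13, -4) - g(-12) = -3 - 1*(-12)² = -3 - 1*144 = -3 - 144 = -147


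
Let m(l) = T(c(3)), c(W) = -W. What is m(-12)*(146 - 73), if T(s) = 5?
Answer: 365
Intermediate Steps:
m(l) = 5
m(-12)*(146 - 73) = 5*(146 - 73) = 5*73 = 365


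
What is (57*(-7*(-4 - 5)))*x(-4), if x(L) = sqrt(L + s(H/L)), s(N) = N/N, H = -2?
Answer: 3591*I*sqrt(3) ≈ 6219.8*I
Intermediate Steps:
s(N) = 1
x(L) = sqrt(1 + L) (x(L) = sqrt(L + 1) = sqrt(1 + L))
(57*(-7*(-4 - 5)))*x(-4) = (57*(-7*(-4 - 5)))*sqrt(1 - 4) = (57*(-7*(-9)))*sqrt(-3) = (57*63)*(I*sqrt(3)) = 3591*(I*sqrt(3)) = 3591*I*sqrt(3)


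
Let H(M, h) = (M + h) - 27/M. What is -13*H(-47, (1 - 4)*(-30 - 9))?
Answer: -43121/47 ≈ -917.47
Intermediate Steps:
H(M, h) = M + h - 27/M
-13*H(-47, (1 - 4)*(-30 - 9)) = -13*(-47 + (1 - 4)*(-30 - 9) - 27/(-47)) = -13*(-47 - 3*(-39) - 27*(-1/47)) = -13*(-47 + 117 + 27/47) = -13*3317/47 = -43121/47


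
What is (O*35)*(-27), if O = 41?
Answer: -38745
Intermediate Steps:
(O*35)*(-27) = (41*35)*(-27) = 1435*(-27) = -38745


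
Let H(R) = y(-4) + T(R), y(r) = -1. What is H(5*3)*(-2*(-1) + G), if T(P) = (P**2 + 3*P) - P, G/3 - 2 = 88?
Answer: 69088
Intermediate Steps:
G = 270 (G = 6 + 3*88 = 6 + 264 = 270)
T(P) = P**2 + 2*P
H(R) = -1 + R*(2 + R)
H(5*3)*(-2*(-1) + G) = (-1 + (5*3)*(2 + 5*3))*(-2*(-1) + 270) = (-1 + 15*(2 + 15))*(2 + 270) = (-1 + 15*17)*272 = (-1 + 255)*272 = 254*272 = 69088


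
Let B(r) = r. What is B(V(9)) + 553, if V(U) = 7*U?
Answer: 616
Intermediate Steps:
B(V(9)) + 553 = 7*9 + 553 = 63 + 553 = 616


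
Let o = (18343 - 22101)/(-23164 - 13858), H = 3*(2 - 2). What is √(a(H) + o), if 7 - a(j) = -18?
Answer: √8601210194/18511 ≈ 5.0101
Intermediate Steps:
H = 0 (H = 3*0 = 0)
a(j) = 25 (a(j) = 7 - 1*(-18) = 7 + 18 = 25)
o = 1879/18511 (o = -3758/(-37022) = -3758*(-1/37022) = 1879/18511 ≈ 0.10151)
√(a(H) + o) = √(25 + 1879/18511) = √(464654/18511) = √8601210194/18511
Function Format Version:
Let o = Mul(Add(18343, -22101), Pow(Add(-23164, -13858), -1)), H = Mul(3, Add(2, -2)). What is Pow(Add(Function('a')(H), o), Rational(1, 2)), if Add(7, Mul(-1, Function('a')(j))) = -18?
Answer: Mul(Rational(1, 18511), Pow(8601210194, Rational(1, 2))) ≈ 5.0101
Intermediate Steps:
H = 0 (H = Mul(3, 0) = 0)
Function('a')(j) = 25 (Function('a')(j) = Add(7, Mul(-1, -18)) = Add(7, 18) = 25)
o = Rational(1879, 18511) (o = Mul(-3758, Pow(-37022, -1)) = Mul(-3758, Rational(-1, 37022)) = Rational(1879, 18511) ≈ 0.10151)
Pow(Add(Function('a')(H), o), Rational(1, 2)) = Pow(Add(25, Rational(1879, 18511)), Rational(1, 2)) = Pow(Rational(464654, 18511), Rational(1, 2)) = Mul(Rational(1, 18511), Pow(8601210194, Rational(1, 2)))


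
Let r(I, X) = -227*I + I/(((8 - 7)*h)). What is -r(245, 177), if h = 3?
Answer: 166600/3 ≈ 55533.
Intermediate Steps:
r(I, X) = -680*I/3 (r(I, X) = -227*I + I/(((8 - 7)*3)) = -227*I + I/((1*3)) = -227*I + I/3 = -680*I/3)
-r(245, 177) = -(-680)*245/3 = -1*(-166600/3) = 166600/3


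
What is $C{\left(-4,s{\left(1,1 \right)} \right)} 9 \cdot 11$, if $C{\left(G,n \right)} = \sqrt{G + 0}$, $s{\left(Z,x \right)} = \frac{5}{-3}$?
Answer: $198 i \approx 198.0 i$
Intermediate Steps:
$s{\left(Z,x \right)} = - \frac{5}{3}$ ($s{\left(Z,x \right)} = 5 \left(- \frac{1}{3}\right) = - \frac{5}{3}$)
$C{\left(G,n \right)} = \sqrt{G}$
$C{\left(-4,s{\left(1,1 \right)} \right)} 9 \cdot 11 = \sqrt{-4} \cdot 9 \cdot 11 = 2 i 9 \cdot 11 = 18 i 11 = 198 i$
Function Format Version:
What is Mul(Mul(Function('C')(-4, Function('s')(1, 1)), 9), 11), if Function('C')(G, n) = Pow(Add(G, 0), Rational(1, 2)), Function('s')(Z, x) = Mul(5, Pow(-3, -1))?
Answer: Mul(198, I) ≈ Mul(198.00, I)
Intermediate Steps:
Function('s')(Z, x) = Rational(-5, 3) (Function('s')(Z, x) = Mul(5, Rational(-1, 3)) = Rational(-5, 3))
Function('C')(G, n) = Pow(G, Rational(1, 2))
Mul(Mul(Function('C')(-4, Function('s')(1, 1)), 9), 11) = Mul(Mul(Pow(-4, Rational(1, 2)), 9), 11) = Mul(Mul(Mul(2, I), 9), 11) = Mul(Mul(18, I), 11) = Mul(198, I)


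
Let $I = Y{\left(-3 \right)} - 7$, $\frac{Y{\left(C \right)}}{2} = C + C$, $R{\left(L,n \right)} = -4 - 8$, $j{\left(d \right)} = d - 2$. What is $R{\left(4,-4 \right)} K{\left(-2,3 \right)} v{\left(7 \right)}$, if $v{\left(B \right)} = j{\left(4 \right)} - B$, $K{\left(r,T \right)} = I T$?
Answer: $-3420$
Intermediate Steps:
$j{\left(d \right)} = -2 + d$
$R{\left(L,n \right)} = -12$ ($R{\left(L,n \right)} = -4 - 8 = -12$)
$Y{\left(C \right)} = 4 C$ ($Y{\left(C \right)} = 2 \left(C + C\right) = 2 \cdot 2 C = 4 C$)
$I = -19$ ($I = 4 \left(-3\right) - 7 = -12 - 7 = -19$)
$K{\left(r,T \right)} = - 19 T$
$v{\left(B \right)} = 2 - B$ ($v{\left(B \right)} = \left(-2 + 4\right) - B = 2 - B$)
$R{\left(4,-4 \right)} K{\left(-2,3 \right)} v{\left(7 \right)} = - 12 \left(\left(-19\right) 3\right) \left(2 - 7\right) = \left(-12\right) \left(-57\right) \left(2 - 7\right) = 684 \left(-5\right) = -3420$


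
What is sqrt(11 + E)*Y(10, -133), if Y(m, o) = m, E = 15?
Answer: 10*sqrt(26) ≈ 50.990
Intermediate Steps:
sqrt(11 + E)*Y(10, -133) = sqrt(11 + 15)*10 = sqrt(26)*10 = 10*sqrt(26)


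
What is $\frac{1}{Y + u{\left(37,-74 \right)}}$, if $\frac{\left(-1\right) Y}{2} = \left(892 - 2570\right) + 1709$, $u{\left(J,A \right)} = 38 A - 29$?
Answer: $- \frac{1}{2903} \approx -0.00034447$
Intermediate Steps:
$u{\left(J,A \right)} = -29 + 38 A$
$Y = -62$ ($Y = - 2 \left(\left(892 - 2570\right) + 1709\right) = - 2 \left(-1678 + 1709\right) = \left(-2\right) 31 = -62$)
$\frac{1}{Y + u{\left(37,-74 \right)}} = \frac{1}{-62 + \left(-29 + 38 \left(-74\right)\right)} = \frac{1}{-62 - 2841} = \frac{1}{-2903} = - \frac{1}{2903}$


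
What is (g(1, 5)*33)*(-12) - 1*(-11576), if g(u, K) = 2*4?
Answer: 8408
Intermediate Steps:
g(u, K) = 8
(g(1, 5)*33)*(-12) - 1*(-11576) = (8*33)*(-12) - 1*(-11576) = 264*(-12) + 11576 = -3168 + 11576 = 8408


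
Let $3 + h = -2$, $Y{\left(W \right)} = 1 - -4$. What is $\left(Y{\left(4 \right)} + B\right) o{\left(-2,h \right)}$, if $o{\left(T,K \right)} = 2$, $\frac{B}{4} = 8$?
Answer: $74$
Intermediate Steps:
$B = 32$ ($B = 4 \cdot 8 = 32$)
$Y{\left(W \right)} = 5$ ($Y{\left(W \right)} = 1 + 4 = 5$)
$h = -5$ ($h = -3 - 2 = -5$)
$\left(Y{\left(4 \right)} + B\right) o{\left(-2,h \right)} = \left(5 + 32\right) 2 = 37 \cdot 2 = 74$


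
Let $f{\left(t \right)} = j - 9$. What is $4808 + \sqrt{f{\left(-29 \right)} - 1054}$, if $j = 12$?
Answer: $4808 + i \sqrt{1051} \approx 4808.0 + 32.419 i$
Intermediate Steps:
$f{\left(t \right)} = 3$ ($f{\left(t \right)} = 12 - 9 = 3$)
$4808 + \sqrt{f{\left(-29 \right)} - 1054} = 4808 + \sqrt{3 - 1054} = 4808 + \sqrt{-1051} = 4808 + i \sqrt{1051}$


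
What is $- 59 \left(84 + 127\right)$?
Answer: $-12449$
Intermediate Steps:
$- 59 \left(84 + 127\right) = \left(-59\right) 211 = -12449$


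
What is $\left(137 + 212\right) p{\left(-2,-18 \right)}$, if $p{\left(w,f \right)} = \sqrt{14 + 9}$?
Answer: $349 \sqrt{23} \approx 1673.7$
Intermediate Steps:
$p{\left(w,f \right)} = \sqrt{23}$
$\left(137 + 212\right) p{\left(-2,-18 \right)} = \left(137 + 212\right) \sqrt{23} = 349 \sqrt{23}$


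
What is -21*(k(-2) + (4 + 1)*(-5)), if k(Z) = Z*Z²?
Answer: 693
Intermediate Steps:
k(Z) = Z³
-21*(k(-2) + (4 + 1)*(-5)) = -21*((-2)³ + (4 + 1)*(-5)) = -21*(-8 + 5*(-5)) = -21*(-8 - 25) = -21*(-33) = 693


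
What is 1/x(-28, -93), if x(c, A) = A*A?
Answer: 1/8649 ≈ 0.00011562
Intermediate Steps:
x(c, A) = A²
1/x(-28, -93) = 1/((-93)²) = 1/8649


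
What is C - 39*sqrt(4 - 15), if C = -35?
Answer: -35 - 39*I*sqrt(11) ≈ -35.0 - 129.35*I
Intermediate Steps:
C - 39*sqrt(4 - 15) = -35 - 39*sqrt(4 - 15) = -35 - 39*I*sqrt(11)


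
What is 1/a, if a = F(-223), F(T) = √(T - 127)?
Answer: -I*√14/70 ≈ -0.053452*I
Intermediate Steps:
F(T) = √(-127 + T)
a = 5*I*√14 (a = √(-127 - 223) = √(-350) = 5*I*√14 ≈ 18.708*I)
1/a = 1/(5*I*√14) = -I*√14/70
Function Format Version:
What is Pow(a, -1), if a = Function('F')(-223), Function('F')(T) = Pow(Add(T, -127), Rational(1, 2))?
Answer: Mul(Rational(-1, 70), I, Pow(14, Rational(1, 2))) ≈ Mul(-0.053452, I)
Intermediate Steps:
Function('F')(T) = Pow(Add(-127, T), Rational(1, 2))
a = Mul(5, I, Pow(14, Rational(1, 2))) (a = Pow(Add(-127, -223), Rational(1, 2)) = Pow(-350, Rational(1, 2)) = Mul(5, I, Pow(14, Rational(1, 2))) ≈ Mul(18.708, I))
Pow(a, -1) = Pow(Mul(5, I, Pow(14, Rational(1, 2))), -1) = Mul(Rational(-1, 70), I, Pow(14, Rational(1, 2)))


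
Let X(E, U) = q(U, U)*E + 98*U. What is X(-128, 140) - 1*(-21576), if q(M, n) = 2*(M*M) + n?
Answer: -5000224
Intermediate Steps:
q(M, n) = n + 2*M**2 (q(M, n) = 2*M**2 + n = n + 2*M**2)
X(E, U) = 98*U + E*(U + 2*U**2) (X(E, U) = (U + 2*U**2)*E + 98*U = E*(U + 2*U**2) + 98*U = 98*U + E*(U + 2*U**2))
X(-128, 140) - 1*(-21576) = 140*(98 - 128*(1 + 2*140)) - 1*(-21576) = 140*(98 - 128*(1 + 280)) + 21576 = 140*(98 - 128*281) + 21576 = 140*(98 - 35968) + 21576 = 140*(-35870) + 21576 = -5021800 + 21576 = -5000224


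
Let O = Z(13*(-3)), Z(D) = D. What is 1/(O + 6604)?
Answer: 1/6565 ≈ 0.00015232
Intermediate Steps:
O = -39 (O = 13*(-3) = -39)
1/(O + 6604) = 1/(-39 + 6604) = 1/6565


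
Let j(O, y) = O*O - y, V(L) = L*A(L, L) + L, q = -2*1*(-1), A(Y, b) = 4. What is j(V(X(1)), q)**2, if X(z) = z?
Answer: 529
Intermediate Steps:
q = 2 (q = -2*(-1) = 2)
V(L) = 5*L (V(L) = L*4 + L = 4*L + L = 5*L)
j(O, y) = O**2 - y
j(V(X(1)), q)**2 = ((5*1)**2 - 1*2)**2 = (5**2 - 2)**2 = (25 - 2)**2 = 23**2 = 529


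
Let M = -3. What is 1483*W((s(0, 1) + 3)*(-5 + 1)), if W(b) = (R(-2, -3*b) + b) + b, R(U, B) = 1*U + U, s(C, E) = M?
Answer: -5932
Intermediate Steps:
s(C, E) = -3
R(U, B) = 2*U (R(U, B) = U + U = 2*U)
W(b) = -4 + 2*b (W(b) = (2*(-2) + b) + b = (-4 + b) + b = -4 + 2*b)
1483*W((s(0, 1) + 3)*(-5 + 1)) = 1483*(-4 + 2*((-3 + 3)*(-5 + 1))) = 1483*(-4 + 2*(0*(-4))) = 1483*(-4 + 2*0) = 1483*(-4 + 0) = 1483*(-4) = -5932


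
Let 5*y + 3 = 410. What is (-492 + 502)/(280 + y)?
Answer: 50/1807 ≈ 0.027670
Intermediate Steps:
y = 407/5 (y = -3/5 + (1/5)*410 = -3/5 + 82 = 407/5 ≈ 81.400)
(-492 + 502)/(280 + y) = (-492 + 502)/(280 + 407/5) = 10/(1807/5) = 10*(5/1807) = 50/1807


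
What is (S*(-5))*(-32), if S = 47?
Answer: 7520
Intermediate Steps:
(S*(-5))*(-32) = (47*(-5))*(-32) = -235*(-32) = 7520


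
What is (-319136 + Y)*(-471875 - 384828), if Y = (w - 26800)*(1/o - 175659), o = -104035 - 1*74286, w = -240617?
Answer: -166886340299705415404/4147 ≈ -4.0243e+16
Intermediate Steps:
o = -178321 (o = -104035 - 74286 = -178321)
Y = 194802019030260/4147 (Y = (-240617 - 26800)*(1/(-178321) - 175659) = -267417*(-1/178321 - 175659) = -267417*(-31323688540/178321) = 194802019030260/4147 ≈ 4.6974e+10)
(-319136 + Y)*(-471875 - 384828) = (-319136 + 194802019030260/4147)*(-471875 - 384828) = (194800695573268/4147)*(-856703) = -166886340299705415404/4147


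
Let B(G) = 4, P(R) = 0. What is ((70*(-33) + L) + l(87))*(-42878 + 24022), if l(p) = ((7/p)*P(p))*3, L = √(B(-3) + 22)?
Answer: 43557360 - 18856*√26 ≈ 4.3461e+7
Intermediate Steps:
L = √26 (L = √(4 + 22) = √26 ≈ 5.0990)
l(p) = 0 (l(p) = ((7/p)*0)*3 = 0*3 = 0)
((70*(-33) + L) + l(87))*(-42878 + 24022) = ((70*(-33) + √26) + 0)*(-42878 + 24022) = ((-2310 + √26) + 0)*(-18856) = (-2310 + √26)*(-18856) = 43557360 - 18856*√26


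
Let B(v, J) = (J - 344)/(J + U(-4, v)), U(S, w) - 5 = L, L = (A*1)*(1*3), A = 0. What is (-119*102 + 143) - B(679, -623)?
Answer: -7413877/618 ≈ -11997.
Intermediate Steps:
L = 0 (L = (0*1)*(1*3) = 0*3 = 0)
U(S, w) = 5 (U(S, w) = 5 + 0 = 5)
B(v, J) = (-344 + J)/(5 + J) (B(v, J) = (J - 344)/(J + 5) = (-344 + J)/(5 + J))
(-119*102 + 143) - B(679, -623) = (-119*102 + 143) - (-344 - 623)/(5 - 623) = (-12138 + 143) - (-967)/(-618) = -11995 - (-1)*(-967)/618 = -11995 - 1*967/618 = -11995 - 967/618 = -7413877/618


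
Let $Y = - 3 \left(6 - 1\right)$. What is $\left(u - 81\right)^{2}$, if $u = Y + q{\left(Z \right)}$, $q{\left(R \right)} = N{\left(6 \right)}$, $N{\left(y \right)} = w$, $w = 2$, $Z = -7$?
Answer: $8836$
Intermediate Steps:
$N{\left(y \right)} = 2$
$q{\left(R \right)} = 2$
$Y = -15$ ($Y = \left(-3\right) 5 = -15$)
$u = -13$ ($u = -15 + 2 = -13$)
$\left(u - 81\right)^{2} = \left(-13 - 81\right)^{2} = \left(-94\right)^{2} = 8836$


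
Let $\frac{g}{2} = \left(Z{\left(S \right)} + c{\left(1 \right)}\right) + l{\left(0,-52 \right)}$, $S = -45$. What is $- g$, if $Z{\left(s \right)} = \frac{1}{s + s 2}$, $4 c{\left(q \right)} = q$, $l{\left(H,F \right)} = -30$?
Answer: $\frac{16069}{270} \approx 59.515$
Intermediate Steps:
$c{\left(q \right)} = \frac{q}{4}$
$Z{\left(s \right)} = \frac{1}{3 s}$ ($Z{\left(s \right)} = \frac{1}{s + 2 s} = \frac{1}{3 s}$)
$g = - \frac{16069}{270}$ ($g = 2 \left(\left(\frac{1}{3 \left(-45\right)} + \frac{1}{4} \cdot 1\right) - 30\right) = 2 \left(\left(\frac{1}{3} \left(- \frac{1}{45}\right) + \frac{1}{4}\right) - 30\right) = 2 \left(\left(- \frac{1}{135} + \frac{1}{4}\right) - 30\right) = 2 \left(\frac{131}{540} - 30\right) = 2 \left(- \frac{16069}{540}\right) = - \frac{16069}{270} \approx -59.515$)
$- g = \left(-1\right) \left(- \frac{16069}{270}\right) = \frac{16069}{270}$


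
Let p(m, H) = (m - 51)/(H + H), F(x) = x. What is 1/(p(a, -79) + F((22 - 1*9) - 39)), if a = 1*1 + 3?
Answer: -158/4061 ≈ -0.038907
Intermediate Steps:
a = 4 (a = 1 + 3 = 4)
p(m, H) = (-51 + m)/(2*H) (p(m, H) = (-51 + m)/((2*H)) = (-51 + m)*(1/(2*H)) = (-51 + m)/(2*H))
1/(p(a, -79) + F((22 - 1*9) - 39)) = 1/((1/2)*(-51 + 4)/(-79) + ((22 - 1*9) - 39)) = 1/((1/2)*(-1/79)*(-47) + ((22 - 9) - 39)) = 1/(47/158 + (13 - 39)) = 1/(47/158 - 26) = 1/(-4061/158) = -158/4061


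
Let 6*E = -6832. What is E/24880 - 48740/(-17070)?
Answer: 14915177/5308770 ≈ 2.8095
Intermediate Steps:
E = -3416/3 (E = (⅙)*(-6832) = -3416/3 ≈ -1138.7)
E/24880 - 48740/(-17070) = -3416/3/24880 - 48740/(-17070) = -3416/3*1/24880 - 48740*(-1/17070) = -427/9330 + 4874/1707 = 14915177/5308770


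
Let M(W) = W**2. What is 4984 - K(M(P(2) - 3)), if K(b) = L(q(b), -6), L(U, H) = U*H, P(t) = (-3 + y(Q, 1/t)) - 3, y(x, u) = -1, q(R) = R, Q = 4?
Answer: 5584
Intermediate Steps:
P(t) = -7 (P(t) = (-3 - 1) - 3 = -4 - 3 = -7)
L(U, H) = H*U
K(b) = -6*b
4984 - K(M(P(2) - 3)) = 4984 - (-6)*(-7 - 3)**2 = 4984 - (-6)*(-10)**2 = 4984 - (-6)*100 = 4984 - 1*(-600) = 4984 + 600 = 5584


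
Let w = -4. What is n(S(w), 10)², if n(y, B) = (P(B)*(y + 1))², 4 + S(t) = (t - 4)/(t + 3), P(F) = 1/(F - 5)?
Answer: 1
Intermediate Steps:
P(F) = 1/(-5 + F)
S(t) = -4 + (-4 + t)/(3 + t) (S(t) = -4 + (t - 4)/(t + 3) = -4 + (-4 + t)/(3 + t))
n(y, B) = (1 + y)²/(-5 + B)² (n(y, B) = ((y + 1)/(-5 + B))² = ((1 + y)/(-5 + B))² = (1 + y)²/(-5 + B)²)
n(S(w), 10)² = ((1 + (-16 - 3*(-4))/(3 - 4))²/(-5 + 10)²)² = ((1 + (-16 + 12)/(-1))²/5²)² = ((1 - 1*(-4))²*(1/25))² = ((1 + 4)²*(1/25))² = (5²*(1/25))² = (25*(1/25))² = 1² = 1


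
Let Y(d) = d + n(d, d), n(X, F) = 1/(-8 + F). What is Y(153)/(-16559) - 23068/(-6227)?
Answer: 55249384518/14951369485 ≈ 3.6953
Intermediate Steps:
Y(d) = d + 1/(-8 + d)
Y(153)/(-16559) - 23068/(-6227) = ((1 + 153*(-8 + 153))/(-8 + 153))/(-16559) - 23068/(-6227) = ((1 + 153*145)/145)*(-1/16559) - 23068*(-1/6227) = ((1 + 22185)/145)*(-1/16559) + 23068/6227 = ((1/145)*22186)*(-1/16559) + 23068/6227 = (22186/145)*(-1/16559) + 23068/6227 = -22186/2401055 + 23068/6227 = 55249384518/14951369485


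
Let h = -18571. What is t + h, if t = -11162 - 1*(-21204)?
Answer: -8529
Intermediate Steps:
t = 10042 (t = -11162 + 21204 = 10042)
t + h = 10042 - 18571 = -8529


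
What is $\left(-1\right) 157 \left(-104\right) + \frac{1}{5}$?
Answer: $\frac{81641}{5} \approx 16328.0$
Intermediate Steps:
$\left(-1\right) 157 \left(-104\right) + \frac{1}{5} = \left(-157\right) \left(-104\right) + \frac{1}{5} = 16328 + \frac{1}{5} = \frac{81641}{5}$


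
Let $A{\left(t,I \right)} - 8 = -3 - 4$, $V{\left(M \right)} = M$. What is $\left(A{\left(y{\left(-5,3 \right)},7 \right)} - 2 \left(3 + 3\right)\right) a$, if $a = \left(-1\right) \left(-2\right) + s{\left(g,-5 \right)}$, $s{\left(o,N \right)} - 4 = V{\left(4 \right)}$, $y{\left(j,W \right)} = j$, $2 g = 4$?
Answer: $-110$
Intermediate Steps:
$g = 2$ ($g = \frac{1}{2} \cdot 4 = 2$)
$s{\left(o,N \right)} = 8$ ($s{\left(o,N \right)} = 4 + 4 = 8$)
$a = 10$ ($a = \left(-1\right) \left(-2\right) + 8 = 2 + 8 = 10$)
$A{\left(t,I \right)} = 1$ ($A{\left(t,I \right)} = 8 - 7 = 1$)
$\left(A{\left(y{\left(-5,3 \right)},7 \right)} - 2 \left(3 + 3\right)\right) a = \left(1 - 2 \left(3 + 3\right)\right) 10 = \left(1 - 12\right) 10 = \left(-11\right) 10 = -110$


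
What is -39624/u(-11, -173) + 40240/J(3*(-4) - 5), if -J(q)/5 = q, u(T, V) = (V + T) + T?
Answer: 57512/85 ≈ 676.61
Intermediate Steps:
u(T, V) = V + 2*T (u(T, V) = (T + V) + T = V + 2*T)
J(q) = -5*q
-39624/u(-11, -173) + 40240/J(3*(-4) - 5) = -39624/(-173 + 2*(-11)) + 40240/((-5*(3*(-4) - 5))) = -39624/(-173 - 22) + 40240/((-5*(-12 - 5))) = -39624/(-195) + 40240/((-5*(-17))) = -39624*(-1/195) + 40240/85 = 1016/5 + 40240*(1/85) = 1016/5 + 8048/17 = 57512/85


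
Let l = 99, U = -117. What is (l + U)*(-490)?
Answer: 8820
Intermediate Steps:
(l + U)*(-490) = (99 - 117)*(-490) = -18*(-490) = 8820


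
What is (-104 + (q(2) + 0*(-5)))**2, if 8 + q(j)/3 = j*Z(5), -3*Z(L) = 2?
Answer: 17424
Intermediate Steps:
Z(L) = -2/3 (Z(L) = -1/3*2 = -2/3)
q(j) = -24 - 2*j (q(j) = -24 + 3*(j*(-2/3)) = -24 + 3*(-2*j/3) = -24 - 2*j)
(-104 + (q(2) + 0*(-5)))**2 = (-104 + ((-24 - 2*2) + 0*(-5)))**2 = (-104 + ((-24 - 4) + 0))**2 = (-104 + (-28 + 0))**2 = (-104 - 28)**2 = (-132)**2 = 17424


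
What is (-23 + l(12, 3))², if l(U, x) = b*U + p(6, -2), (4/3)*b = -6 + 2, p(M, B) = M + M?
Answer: 2209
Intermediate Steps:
p(M, B) = 2*M
b = -3 (b = 3*(-6 + 2)/4 = (¾)*(-4) = -3)
l(U, x) = 12 - 3*U (l(U, x) = -3*U + 2*6 = -3*U + 12 = 12 - 3*U)
(-23 + l(12, 3))² = (-23 + (12 - 3*12))² = (-23 + (12 - 36))² = (-23 - 24)² = (-47)² = 2209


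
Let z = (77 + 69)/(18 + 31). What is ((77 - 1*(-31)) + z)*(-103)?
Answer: -560114/49 ≈ -11431.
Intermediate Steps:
z = 146/49 ≈ 2.9796
((77 - 1*(-31)) + z)*(-103) = ((77 - 1*(-31)) + 146/49)*(-103) = ((77 + 31) + 146/49)*(-103) = (108 + 146/49)*(-103) = (5438/49)*(-103) = -560114/49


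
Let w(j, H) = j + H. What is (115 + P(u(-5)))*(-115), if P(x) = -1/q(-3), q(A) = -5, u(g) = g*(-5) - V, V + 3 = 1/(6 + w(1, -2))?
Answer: -13248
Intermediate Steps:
w(j, H) = H + j
V = -14/5 (V = -3 + 1/(6 + (-2 + 1)) = -3 + 1/(6 - 1) = -3 + 1/5 = -14/5 ≈ -2.8000)
u(g) = 14/5 - 5*g (u(g) = g*(-5) - 1*(-14/5) = -5*g + 14/5 = 14/5 - 5*g)
P(x) = 1/5 (P(x) = -1/(-5) = -1*(-1/5) = 1/5)
(115 + P(u(-5)))*(-115) = (115 + 1/5)*(-115) = (576/5)*(-115) = -13248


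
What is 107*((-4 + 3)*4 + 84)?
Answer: 8560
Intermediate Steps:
107*((-4 + 3)*4 + 84) = 107*(-1*4 + 84) = 107*(-4 + 84) = 107*80 = 8560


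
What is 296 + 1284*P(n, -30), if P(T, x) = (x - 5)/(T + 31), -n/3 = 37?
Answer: 3431/4 ≈ 857.75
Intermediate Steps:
n = -111 (n = -3*37 = -111)
P(T, x) = (-5 + x)/(31 + T)
296 + 1284*P(n, -30) = 296 + 1284*((-5 - 30)/(31 - 111)) = 296 + 1284*(-35/(-80)) = 296 + 1284*(-1/80*(-35)) = 296 + 1284*(7/16) = 296 + 2247/4 = 3431/4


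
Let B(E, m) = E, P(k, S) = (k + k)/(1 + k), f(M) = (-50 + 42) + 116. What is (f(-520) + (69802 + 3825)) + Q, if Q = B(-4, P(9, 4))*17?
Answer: 73667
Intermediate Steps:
f(M) = 108 (f(M) = -8 + 116 = 108)
P(k, S) = 2*k/(1 + k) (P(k, S) = (2*k)/(1 + k) = 2*k/(1 + k))
Q = -68 (Q = -4*17 = -68)
(f(-520) + (69802 + 3825)) + Q = (108 + (69802 + 3825)) - 68 = (108 + 73627) - 68 = 73735 - 68 = 73667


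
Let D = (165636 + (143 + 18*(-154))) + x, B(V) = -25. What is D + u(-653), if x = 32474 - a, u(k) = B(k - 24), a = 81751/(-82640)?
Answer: 16152565591/82640 ≈ 1.9546e+5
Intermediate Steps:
a = -81751/82640 (a = 81751*(-1/82640) = -81751/82640 ≈ -0.98924)
u(k) = -25
x = 2683733111/82640 (x = 32474 - 1*(-81751/82640) = 32474 + 81751/82640 = 2683733111/82640 ≈ 32475.)
D = 16154631591/82640 (D = (165636 + (143 + 18*(-154))) + 2683733111/82640 = (165636 + (143 - 2772)) + 2683733111/82640 = (165636 - 2629) + 2683733111/82640 = 163007 + 2683733111/82640 = 16154631591/82640 ≈ 1.9548e+5)
D + u(-653) = 16154631591/82640 - 25 = 16152565591/82640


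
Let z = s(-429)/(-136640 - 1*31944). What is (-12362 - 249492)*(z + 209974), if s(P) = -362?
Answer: -2317293808772003/42146 ≈ -5.4983e+10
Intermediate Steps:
z = 181/84292 (z = -362/(-136640 - 1*31944) = -362/(-136640 - 31944) = -362/(-168584) = -362*(-1/168584) = 181/84292 ≈ 0.0021473)
(-12362 - 249492)*(z + 209974) = (-12362 - 249492)*(181/84292 + 209974) = -261854*17699128589/84292 = -2317293808772003/42146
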